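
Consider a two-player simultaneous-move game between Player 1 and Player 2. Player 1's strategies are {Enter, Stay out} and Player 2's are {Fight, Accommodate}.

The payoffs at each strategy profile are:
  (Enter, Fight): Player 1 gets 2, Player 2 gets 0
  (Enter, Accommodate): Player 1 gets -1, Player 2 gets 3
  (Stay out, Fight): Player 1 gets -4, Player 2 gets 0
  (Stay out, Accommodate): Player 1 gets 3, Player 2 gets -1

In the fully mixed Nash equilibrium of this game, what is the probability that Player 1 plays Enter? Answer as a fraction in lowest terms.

1/4

Let x be the probability that Player 1 plays Enter. In a completely mixed equilibrium, Player 2 must be indifferent between Fight and Accommodate.
Player 2's expected payoff from Fight is 0; from Accommodate it is 3x − (1−x).
Setting these equal: 0 = 4x − 1, so x = 1/4.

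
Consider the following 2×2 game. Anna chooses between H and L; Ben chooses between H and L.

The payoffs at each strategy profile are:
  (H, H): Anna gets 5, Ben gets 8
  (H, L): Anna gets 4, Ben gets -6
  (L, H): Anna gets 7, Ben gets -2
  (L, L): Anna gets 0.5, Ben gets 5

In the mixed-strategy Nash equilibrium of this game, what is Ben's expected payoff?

First find p, the probability Anna plays H, from Ben's indifference between H and L: 8p − 2(1−p) = −6p + 5(1−p), giving p = 1/3.
Since Ben is indifferent in equilibrium, Ben's expected payoff equals the payoff from either column against (1/3, 2/3). Using H: 8(1/3) − 2(2/3) = 4/3.

4/3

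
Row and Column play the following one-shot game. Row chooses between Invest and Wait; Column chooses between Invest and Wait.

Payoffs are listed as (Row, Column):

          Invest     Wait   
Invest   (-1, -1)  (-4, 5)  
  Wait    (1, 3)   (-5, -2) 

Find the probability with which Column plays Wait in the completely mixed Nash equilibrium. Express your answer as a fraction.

2/3

Let y be the probability that Column plays Invest. In a completely mixed equilibrium, Row must be indifferent between Invest and Wait.
Row's expected payoff from Invest is −y − 4(1−y); from Wait it is y − 5(1−y).
Setting these equal: 3y − 4 = 6y − 5, so y = 1/3.
Therefore Column plays Wait with probability 1 − 1/3 = 2/3.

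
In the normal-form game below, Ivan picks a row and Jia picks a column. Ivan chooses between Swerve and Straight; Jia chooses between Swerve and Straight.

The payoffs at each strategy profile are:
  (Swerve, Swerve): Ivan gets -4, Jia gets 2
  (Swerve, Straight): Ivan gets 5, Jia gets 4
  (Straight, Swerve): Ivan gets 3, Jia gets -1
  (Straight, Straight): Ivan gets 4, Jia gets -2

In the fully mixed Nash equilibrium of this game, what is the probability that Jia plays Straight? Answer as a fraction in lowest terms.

7/8

Let q be the probability that Jia plays Swerve. In a completely mixed equilibrium, Ivan must be indifferent between Swerve and Straight.
Ivan's expected payoff from Swerve is −4q + 5(1−q); from Straight it is 3q + 4(1−q).
Setting these equal: −9q + 5 = −q + 4, so q = 1/8.
Therefore Jia plays Straight with probability 1 − 1/8 = 7/8.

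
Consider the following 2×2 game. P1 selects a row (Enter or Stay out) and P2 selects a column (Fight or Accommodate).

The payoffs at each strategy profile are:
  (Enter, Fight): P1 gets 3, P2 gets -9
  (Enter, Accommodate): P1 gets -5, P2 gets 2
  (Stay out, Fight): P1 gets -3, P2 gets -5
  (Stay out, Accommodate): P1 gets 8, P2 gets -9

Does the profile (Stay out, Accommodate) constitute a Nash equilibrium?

At (Stay out, Accommodate), P1 earns 8; switching to Enter would give -5, so P1 has no profitable deviation.
P2 earns -9; switching to Fight would give -5, so P2 would deviate.
Since at least one player can profitably deviate, this is not a Nash equilibrium.

No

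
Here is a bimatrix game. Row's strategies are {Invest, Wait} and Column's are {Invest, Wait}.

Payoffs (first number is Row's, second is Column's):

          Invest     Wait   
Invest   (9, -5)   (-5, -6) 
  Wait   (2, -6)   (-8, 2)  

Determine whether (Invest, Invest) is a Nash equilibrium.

Yes

At (Invest, Invest), Row earns 9; switching to Wait would give 2, so Row has no profitable deviation.
Column earns -5; switching to Wait would give -6, so Column has no profitable deviation.
Neither player can gain by a unilateral deviation, so this profile is a Nash equilibrium.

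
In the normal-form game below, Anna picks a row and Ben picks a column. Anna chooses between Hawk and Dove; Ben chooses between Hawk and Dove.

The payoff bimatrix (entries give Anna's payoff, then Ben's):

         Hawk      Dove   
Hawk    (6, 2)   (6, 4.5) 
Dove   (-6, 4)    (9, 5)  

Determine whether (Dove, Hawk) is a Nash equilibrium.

At (Dove, Hawk), Anna earns -6; switching to Hawk would give 6, so Anna would deviate.
Ben earns 4; switching to Dove would give 5, so Ben would deviate.
Since at least one player can profitably deviate, this is not a Nash equilibrium.

No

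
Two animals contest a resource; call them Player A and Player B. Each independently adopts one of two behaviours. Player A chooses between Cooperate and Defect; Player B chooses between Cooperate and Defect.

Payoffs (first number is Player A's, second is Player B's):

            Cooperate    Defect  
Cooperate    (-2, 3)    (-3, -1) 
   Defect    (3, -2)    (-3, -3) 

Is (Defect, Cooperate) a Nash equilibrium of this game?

Yes

At (Defect, Cooperate), Player A earns 3; switching to Cooperate would give -2, so Player A has no profitable deviation.
Player B earns -2; switching to Defect would give -3, so Player B has no profitable deviation.
Neither player can gain by a unilateral deviation, so this profile is a Nash equilibrium.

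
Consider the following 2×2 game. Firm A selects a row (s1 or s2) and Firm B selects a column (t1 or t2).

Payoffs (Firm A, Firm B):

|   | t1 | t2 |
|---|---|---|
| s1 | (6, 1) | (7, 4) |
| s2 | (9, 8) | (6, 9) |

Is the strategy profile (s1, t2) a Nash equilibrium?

At (s1, t2), Firm A earns 7; switching to s2 would give 6, so Firm A has no profitable deviation.
Firm B earns 4; switching to t1 would give 1, so Firm B has no profitable deviation.
Neither player can gain by a unilateral deviation, so this profile is a Nash equilibrium.

Yes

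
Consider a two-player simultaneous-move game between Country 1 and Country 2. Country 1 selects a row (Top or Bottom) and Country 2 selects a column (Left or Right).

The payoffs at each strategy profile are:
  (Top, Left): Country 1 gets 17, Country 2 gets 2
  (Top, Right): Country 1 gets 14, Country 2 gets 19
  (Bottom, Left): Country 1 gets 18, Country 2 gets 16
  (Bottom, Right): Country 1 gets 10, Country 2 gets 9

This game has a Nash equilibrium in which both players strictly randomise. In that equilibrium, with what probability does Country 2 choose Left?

4/5

Let c be the probability that Country 2 plays Left. In a completely mixed equilibrium, Country 1 must be indifferent between Top and Bottom.
Country 1's expected payoff from Top is 17c + 14(1−c); from Bottom it is 18c + 10(1−c).
Setting these equal: 3c + 14 = 8c + 10, so c = 4/5.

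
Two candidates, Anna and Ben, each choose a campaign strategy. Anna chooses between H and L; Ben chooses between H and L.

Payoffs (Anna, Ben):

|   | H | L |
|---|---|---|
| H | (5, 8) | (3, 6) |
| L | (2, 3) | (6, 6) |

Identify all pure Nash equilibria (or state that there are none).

(H, H): Anna gets 5 ≥ 2 from L, and Ben gets 8 ≥ 6 from L — Nash equilibrium.
(H, L): Anna prefers L (6 > 3); Ben prefers H (8 > 6) — not an equilibrium.
(L, H): Anna prefers H (5 > 2); Ben prefers L (6 > 3) — not an equilibrium.
(L, L): Anna gets 6 ≥ 3 from H, and Ben gets 6 ≥ 3 from H — Nash equilibrium.

(H, H) and (L, L)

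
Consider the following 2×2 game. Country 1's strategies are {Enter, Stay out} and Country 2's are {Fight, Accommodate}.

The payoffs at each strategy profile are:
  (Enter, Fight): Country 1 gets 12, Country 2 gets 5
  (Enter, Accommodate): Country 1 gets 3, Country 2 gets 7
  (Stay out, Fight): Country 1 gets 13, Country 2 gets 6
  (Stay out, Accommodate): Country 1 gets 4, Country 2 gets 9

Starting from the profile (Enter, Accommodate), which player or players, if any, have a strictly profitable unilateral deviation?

Country 1

Country 1 at (Enter, Accommodate) earns 3; deviating to Stay out yields 4 — a strict improvement.
Country 2 earns 7; deviating to Fight yields 5 — not better.
Only Country 1 has a strictly profitable deviation.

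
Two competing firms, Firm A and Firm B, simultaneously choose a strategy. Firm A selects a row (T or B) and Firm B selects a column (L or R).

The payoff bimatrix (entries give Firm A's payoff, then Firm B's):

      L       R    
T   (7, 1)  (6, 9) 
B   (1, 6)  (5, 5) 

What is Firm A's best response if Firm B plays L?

T

Against L, Firm A earns 7 from T and 1 from B.
So T is the best response.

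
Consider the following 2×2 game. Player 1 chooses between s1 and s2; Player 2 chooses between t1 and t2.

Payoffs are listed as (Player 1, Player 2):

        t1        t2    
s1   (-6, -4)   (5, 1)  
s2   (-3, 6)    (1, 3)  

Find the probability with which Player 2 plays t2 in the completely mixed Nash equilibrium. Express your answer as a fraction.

3/7

Let y be the probability that Player 2 plays t1. In a completely mixed equilibrium, Player 1 must be indifferent between s1 and s2.
Player 1's expected payoff from s1 is −6y + 5(1−y); from s2 it is −3y + (1−y).
Setting these equal: −11y + 5 = −4y + 1, so y = 4/7.
Therefore Player 2 plays t2 with probability 1 − 4/7 = 3/7.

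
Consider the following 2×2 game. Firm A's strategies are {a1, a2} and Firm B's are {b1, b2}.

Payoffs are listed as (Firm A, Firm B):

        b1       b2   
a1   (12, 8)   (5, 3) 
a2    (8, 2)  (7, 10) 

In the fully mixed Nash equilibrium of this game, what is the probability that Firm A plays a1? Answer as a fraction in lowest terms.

Let x be the probability that Firm A plays a1. In a completely mixed equilibrium, Firm B must be indifferent between b1 and b2.
Firm B's expected payoff from b1 is 8x + 2(1−x); from b2 it is 3x + 10(1−x).
Setting these equal: 6x + 2 = −7x + 10, so x = 8/13.

8/13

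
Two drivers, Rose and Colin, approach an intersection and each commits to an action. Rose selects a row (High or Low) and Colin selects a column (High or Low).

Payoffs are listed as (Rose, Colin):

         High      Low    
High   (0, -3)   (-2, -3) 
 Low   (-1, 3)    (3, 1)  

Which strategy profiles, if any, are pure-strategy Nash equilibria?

(High, High)

(High, High): Rose gets 0 ≥ -1 from Low, and Colin gets -3 ≥ -3 from Low — Nash equilibrium.
(High, Low): Rose prefers Low (3 > -2) — not an equilibrium.
(Low, High): Rose prefers High (0 > -1) — not an equilibrium.
(Low, Low): Colin prefers High (3 > 1) — not an equilibrium.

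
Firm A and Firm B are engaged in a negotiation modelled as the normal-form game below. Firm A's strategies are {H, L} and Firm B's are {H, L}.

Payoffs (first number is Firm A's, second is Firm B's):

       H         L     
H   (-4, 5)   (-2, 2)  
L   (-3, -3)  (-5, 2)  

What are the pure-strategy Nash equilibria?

none

(H, H): Firm A prefers L (-3 > -4) — not an equilibrium.
(H, L): Firm B prefers H (5 > 2) — not an equilibrium.
(L, H): Firm B prefers L (2 > -3) — not an equilibrium.
(L, L): Firm A prefers H (-2 > -5) — not an equilibrium.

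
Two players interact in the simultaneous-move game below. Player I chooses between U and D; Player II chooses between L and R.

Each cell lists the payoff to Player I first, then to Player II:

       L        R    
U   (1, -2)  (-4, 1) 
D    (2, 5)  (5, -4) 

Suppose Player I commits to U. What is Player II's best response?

Against U, Player II earns -2 from L and 1 from R.
So R is the best response.

R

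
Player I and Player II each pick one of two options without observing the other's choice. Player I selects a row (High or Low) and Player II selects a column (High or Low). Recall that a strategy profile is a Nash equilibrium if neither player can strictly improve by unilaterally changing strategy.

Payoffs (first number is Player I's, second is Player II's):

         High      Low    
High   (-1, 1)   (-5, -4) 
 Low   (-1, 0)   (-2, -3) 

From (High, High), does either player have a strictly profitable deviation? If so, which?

Neither

Player I at (High, High) earns -1; deviating to Low yields -1 — not better.
Player II earns 1; deviating to Low yields -4 — not better.
Neither player can strictly improve; the profile is a Nash equilibrium.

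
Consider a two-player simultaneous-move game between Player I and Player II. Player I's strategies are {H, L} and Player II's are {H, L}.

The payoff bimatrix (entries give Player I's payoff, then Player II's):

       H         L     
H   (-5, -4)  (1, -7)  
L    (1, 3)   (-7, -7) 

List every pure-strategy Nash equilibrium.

(L, H)

(H, H): Player I prefers L (1 > -5) — not an equilibrium.
(H, L): Player II prefers H (-4 > -7) — not an equilibrium.
(L, H): Player I gets 1 ≥ -5 from H, and Player II gets 3 ≥ -7 from L — Nash equilibrium.
(L, L): Player I prefers H (1 > -7); Player II prefers H (3 > -7) — not an equilibrium.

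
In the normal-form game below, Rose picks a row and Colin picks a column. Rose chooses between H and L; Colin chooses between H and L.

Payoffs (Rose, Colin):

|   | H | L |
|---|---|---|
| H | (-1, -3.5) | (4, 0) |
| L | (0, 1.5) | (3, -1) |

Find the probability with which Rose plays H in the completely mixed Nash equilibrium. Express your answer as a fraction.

5/12

Let r be the probability that Rose plays H. In a completely mixed equilibrium, Colin must be indifferent between H and L.
Colin's expected payoff from H is −3.5r + 1.5(1−r); from L it is −(1−r).
Setting these equal: −5r + 1.5 = r − 1, so r = 5/12.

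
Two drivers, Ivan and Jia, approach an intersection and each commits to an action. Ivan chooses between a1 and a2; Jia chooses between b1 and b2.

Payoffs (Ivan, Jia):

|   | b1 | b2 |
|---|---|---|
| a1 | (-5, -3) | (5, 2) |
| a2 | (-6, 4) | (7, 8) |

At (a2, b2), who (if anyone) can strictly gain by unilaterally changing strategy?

Ivan at (a2, b2) earns 7; deviating to a1 yields 5 — not better.
Jia earns 8; deviating to b1 yields 4 — not better.
Neither player can strictly improve; the profile is a Nash equilibrium.

Neither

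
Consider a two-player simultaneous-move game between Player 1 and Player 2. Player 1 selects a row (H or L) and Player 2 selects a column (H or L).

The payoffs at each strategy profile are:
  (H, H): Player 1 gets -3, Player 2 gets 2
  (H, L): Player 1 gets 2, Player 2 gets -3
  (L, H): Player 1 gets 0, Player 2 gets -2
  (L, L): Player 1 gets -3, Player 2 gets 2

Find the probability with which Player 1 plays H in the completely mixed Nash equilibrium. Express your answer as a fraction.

Let x be the probability that Player 1 plays H. In a completely mixed equilibrium, Player 2 must be indifferent between H and L.
Player 2's expected payoff from H is 2x − 2(1−x); from L it is −3x + 2(1−x).
Setting these equal: 4x − 2 = −5x + 2, so x = 4/9.

4/9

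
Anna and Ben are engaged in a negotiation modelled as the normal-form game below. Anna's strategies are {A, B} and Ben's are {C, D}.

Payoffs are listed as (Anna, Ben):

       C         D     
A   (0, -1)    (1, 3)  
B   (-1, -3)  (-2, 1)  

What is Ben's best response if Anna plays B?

D

Against B, Ben earns -3 from C and 1 from D.
So D is the best response.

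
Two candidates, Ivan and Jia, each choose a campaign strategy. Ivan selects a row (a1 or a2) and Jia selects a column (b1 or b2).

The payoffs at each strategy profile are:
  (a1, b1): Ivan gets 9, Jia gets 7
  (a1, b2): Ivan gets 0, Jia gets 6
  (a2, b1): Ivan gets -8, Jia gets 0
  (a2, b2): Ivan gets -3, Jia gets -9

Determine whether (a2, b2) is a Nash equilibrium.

At (a2, b2), Ivan earns -3; switching to a1 would give 0, so Ivan would deviate.
Jia earns -9; switching to b1 would give 0, so Jia would deviate.
Since at least one player can profitably deviate, this is not a Nash equilibrium.

No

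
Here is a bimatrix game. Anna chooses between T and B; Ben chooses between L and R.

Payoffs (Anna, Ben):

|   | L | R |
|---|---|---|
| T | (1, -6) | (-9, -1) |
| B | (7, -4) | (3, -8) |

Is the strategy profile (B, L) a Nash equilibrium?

At (B, L), Anna earns 7; switching to T would give 1, so Anna has no profitable deviation.
Ben earns -4; switching to R would give -8, so Ben has no profitable deviation.
Neither player can gain by a unilateral deviation, so this profile is a Nash equilibrium.

Yes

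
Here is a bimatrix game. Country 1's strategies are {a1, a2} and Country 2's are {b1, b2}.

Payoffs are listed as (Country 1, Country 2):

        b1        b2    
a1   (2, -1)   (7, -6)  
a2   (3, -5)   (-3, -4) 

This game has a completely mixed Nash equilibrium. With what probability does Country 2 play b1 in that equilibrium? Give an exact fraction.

Let y be the probability that Country 2 plays b1. In a completely mixed equilibrium, Country 1 must be indifferent between a1 and a2.
Country 1's expected payoff from a1 is 2y + 7(1−y); from a2 it is 3y − 3(1−y).
Setting these equal: −5y + 7 = 6y − 3, so y = 10/11.

10/11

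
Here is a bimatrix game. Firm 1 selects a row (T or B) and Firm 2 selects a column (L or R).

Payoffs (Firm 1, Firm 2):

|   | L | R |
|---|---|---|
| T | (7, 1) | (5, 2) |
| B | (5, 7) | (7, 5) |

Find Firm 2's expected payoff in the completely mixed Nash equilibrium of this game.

3

First find p, the probability Firm 1 plays T, from Firm 2's indifference between L and R: p + 7(1−p) = 2p + 5(1−p), giving p = 2/3.
Since Firm 2 is indifferent in equilibrium, Firm 2's expected payoff equals the payoff from either column against (2/3, 1/3). Using L: (2/3) + 7(1/3) = 3.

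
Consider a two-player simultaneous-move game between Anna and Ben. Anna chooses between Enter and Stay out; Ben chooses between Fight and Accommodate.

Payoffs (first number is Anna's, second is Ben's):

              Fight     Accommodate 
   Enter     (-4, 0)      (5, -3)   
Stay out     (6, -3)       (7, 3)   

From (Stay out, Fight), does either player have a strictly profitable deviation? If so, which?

Ben

Anna at (Stay out, Fight) earns 6; deviating to Enter yields -4 — not better.
Ben earns -3; deviating to Accommodate yields 3 — a strict improvement.
Only Ben has a strictly profitable deviation.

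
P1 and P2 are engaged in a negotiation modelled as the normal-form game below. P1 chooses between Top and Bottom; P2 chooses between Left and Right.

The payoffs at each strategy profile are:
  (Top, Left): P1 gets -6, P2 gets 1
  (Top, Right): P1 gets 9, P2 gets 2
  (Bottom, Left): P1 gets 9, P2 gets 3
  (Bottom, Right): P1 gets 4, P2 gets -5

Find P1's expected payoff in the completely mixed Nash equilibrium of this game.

21/4

First find q, the probability P2 plays Left, from P1's indifference between Top and Bottom: −6q + 9(1−q) = 9q + 4(1−q), giving q = 1/4.
Since P1 is indifferent in equilibrium, P1's expected payoff equals the payoff from either row against (1/4, 3/4). Using Top: −6(1/4) + 9(3/4) = 21/4.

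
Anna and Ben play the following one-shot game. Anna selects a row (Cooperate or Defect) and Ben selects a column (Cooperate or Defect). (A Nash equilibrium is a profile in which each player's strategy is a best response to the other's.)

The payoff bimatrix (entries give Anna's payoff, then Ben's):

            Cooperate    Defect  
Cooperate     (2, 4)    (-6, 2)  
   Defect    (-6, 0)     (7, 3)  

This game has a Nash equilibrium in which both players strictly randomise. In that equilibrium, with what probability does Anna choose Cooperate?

3/5

Let p be the probability that Anna plays Cooperate. In a completely mixed equilibrium, Ben must be indifferent between Cooperate and Defect.
Ben's expected payoff from Cooperate is 4p; from Defect it is 2p + 3(1−p).
Setting these equal: 4p = −p + 3, so p = 3/5.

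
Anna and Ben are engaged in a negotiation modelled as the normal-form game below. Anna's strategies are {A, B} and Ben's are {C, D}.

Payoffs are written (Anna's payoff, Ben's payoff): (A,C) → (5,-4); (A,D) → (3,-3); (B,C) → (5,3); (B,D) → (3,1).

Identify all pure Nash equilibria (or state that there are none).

(A, C): Ben prefers D (-3 > -4) — not an equilibrium.
(A, D): Anna gets 3 ≥ 3 from B, and Ben gets -3 ≥ -4 from C — Nash equilibrium.
(B, C): Anna gets 5 ≥ 5 from A, and Ben gets 3 ≥ 1 from D — Nash equilibrium.
(B, D): Ben prefers C (3 > 1) — not an equilibrium.

(A, D) and (B, C)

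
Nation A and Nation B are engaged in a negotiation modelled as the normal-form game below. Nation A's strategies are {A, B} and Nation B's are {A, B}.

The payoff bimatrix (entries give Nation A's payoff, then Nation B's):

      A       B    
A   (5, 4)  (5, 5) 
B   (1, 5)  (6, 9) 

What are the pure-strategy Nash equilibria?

(B, B)

(A, A): Nation B prefers B (5 > 4) — not an equilibrium.
(A, B): Nation A prefers B (6 > 5) — not an equilibrium.
(B, A): Nation A prefers A (5 > 1); Nation B prefers B (9 > 5) — not an equilibrium.
(B, B): Nation A gets 6 ≥ 5 from A, and Nation B gets 9 ≥ 5 from A — Nash equilibrium.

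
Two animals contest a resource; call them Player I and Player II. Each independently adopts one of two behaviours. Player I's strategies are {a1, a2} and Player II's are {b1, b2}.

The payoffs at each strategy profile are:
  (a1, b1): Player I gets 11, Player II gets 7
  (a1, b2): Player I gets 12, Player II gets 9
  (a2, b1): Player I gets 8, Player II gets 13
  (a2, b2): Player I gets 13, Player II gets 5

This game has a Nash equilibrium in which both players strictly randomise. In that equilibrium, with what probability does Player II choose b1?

1/4

Let q be the probability that Player II plays b1. In a completely mixed equilibrium, Player I must be indifferent between a1 and a2.
Player I's expected payoff from a1 is 11q + 12(1−q); from a2 it is 8q + 13(1−q).
Setting these equal: −q + 12 = −5q + 13, so q = 1/4.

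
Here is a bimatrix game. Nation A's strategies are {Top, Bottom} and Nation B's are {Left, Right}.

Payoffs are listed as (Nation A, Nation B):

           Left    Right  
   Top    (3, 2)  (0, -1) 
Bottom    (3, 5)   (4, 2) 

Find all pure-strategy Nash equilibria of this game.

(Top, Left): Nation A gets 3 ≥ 3 from Bottom, and Nation B gets 2 ≥ -1 from Right — Nash equilibrium.
(Top, Right): Nation A prefers Bottom (4 > 0); Nation B prefers Left (2 > -1) — not an equilibrium.
(Bottom, Left): Nation A gets 3 ≥ 3 from Top, and Nation B gets 5 ≥ 2 from Right — Nash equilibrium.
(Bottom, Right): Nation B prefers Left (5 > 2) — not an equilibrium.

(Top, Left) and (Bottom, Left)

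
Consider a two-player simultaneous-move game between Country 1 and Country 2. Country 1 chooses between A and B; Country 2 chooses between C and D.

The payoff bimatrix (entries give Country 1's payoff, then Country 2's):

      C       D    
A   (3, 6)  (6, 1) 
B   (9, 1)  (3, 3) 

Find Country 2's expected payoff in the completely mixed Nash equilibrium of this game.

17/7

First find x, the probability Country 1 plays A, from Country 2's indifference between C and D: 6x + (1−x) = x + 3(1−x), giving x = 2/7.
Since Country 2 is indifferent in equilibrium, Country 2's expected payoff equals the payoff from either column against (2/7, 5/7). Using C: 6(2/7) + (5/7) = 17/7.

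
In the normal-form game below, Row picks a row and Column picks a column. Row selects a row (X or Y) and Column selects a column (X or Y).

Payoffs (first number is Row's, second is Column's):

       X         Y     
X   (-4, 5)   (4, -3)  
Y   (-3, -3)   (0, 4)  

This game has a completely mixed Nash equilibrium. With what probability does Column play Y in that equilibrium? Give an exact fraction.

Let q be the probability that Column plays X. In a completely mixed equilibrium, Row must be indifferent between X and Y.
Row's expected payoff from X is −4q + 4(1−q); from Y it is −3q.
Setting these equal: −8q + 4 = −3q, so q = 4/5.
Therefore Column plays Y with probability 1 − 4/5 = 1/5.

1/5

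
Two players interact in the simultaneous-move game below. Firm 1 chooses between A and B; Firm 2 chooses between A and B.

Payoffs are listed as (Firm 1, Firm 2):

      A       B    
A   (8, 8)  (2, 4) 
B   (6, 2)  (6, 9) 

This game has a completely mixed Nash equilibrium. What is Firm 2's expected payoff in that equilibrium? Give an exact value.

64/11

First find x, the probability Firm 1 plays A, from Firm 2's indifference between A and B: 8x + 2(1−x) = 4x + 9(1−x), giving x = 7/11.
Since Firm 2 is indifferent in equilibrium, Firm 2's expected payoff equals the payoff from either column against (7/11, 4/11). Using A: 8(7/11) + 2(4/11) = 64/11.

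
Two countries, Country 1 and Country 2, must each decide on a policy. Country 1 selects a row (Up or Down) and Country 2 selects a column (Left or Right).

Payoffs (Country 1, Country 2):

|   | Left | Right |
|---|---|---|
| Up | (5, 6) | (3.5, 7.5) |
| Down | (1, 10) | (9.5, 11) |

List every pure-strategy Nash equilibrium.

(Up, Left): Country 2 prefers Right (7.5 > 6) — not an equilibrium.
(Up, Right): Country 1 prefers Down (9.5 > 3.5) — not an equilibrium.
(Down, Left): Country 1 prefers Up (5 > 1); Country 2 prefers Right (11 > 10) — not an equilibrium.
(Down, Right): Country 1 gets 9.5 ≥ 3.5 from Up, and Country 2 gets 11 ≥ 10 from Left — Nash equilibrium.

(Down, Right)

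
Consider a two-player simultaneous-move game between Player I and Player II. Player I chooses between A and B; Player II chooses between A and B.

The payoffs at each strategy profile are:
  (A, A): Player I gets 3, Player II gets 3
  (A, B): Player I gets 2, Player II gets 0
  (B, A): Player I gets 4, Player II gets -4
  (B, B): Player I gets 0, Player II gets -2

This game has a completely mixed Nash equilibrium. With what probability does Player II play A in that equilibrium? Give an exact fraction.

2/3

Let y be the probability that Player II plays A. In a completely mixed equilibrium, Player I must be indifferent between A and B.
Player I's expected payoff from A is 3y + 2(1−y); from B it is 4y.
Setting these equal: y + 2 = 4y, so y = 2/3.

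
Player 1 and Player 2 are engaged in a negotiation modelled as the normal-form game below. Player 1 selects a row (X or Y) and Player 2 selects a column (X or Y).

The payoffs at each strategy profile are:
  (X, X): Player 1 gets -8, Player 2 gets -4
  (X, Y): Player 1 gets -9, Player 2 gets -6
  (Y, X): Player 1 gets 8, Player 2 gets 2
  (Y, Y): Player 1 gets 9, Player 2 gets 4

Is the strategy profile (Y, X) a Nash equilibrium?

No

At (Y, X), Player 1 earns 8; switching to X would give -8, so Player 1 has no profitable deviation.
Player 2 earns 2; switching to Y would give 4, so Player 2 would deviate.
Since at least one player can profitably deviate, this is not a Nash equilibrium.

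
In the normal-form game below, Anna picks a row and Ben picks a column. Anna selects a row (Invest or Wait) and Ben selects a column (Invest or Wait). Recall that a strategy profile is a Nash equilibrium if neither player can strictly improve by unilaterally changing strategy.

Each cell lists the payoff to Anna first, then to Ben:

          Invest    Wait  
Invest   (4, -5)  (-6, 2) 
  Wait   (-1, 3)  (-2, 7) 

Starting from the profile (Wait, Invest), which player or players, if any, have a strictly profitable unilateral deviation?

Anna at (Wait, Invest) earns -1; deviating to Invest yields 4 — a strict improvement.
Ben earns 3; deviating to Wait yields 7 — a strict improvement.
Both Anna and Ben have strictly profitable deviations.

Both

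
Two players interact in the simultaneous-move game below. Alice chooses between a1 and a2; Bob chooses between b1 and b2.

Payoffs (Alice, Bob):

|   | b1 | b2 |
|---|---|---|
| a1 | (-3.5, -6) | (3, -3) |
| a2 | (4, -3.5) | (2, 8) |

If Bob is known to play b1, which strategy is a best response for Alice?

a2

Against b1, Alice earns -3.5 from a1 and 4 from a2.
So a2 is the best response.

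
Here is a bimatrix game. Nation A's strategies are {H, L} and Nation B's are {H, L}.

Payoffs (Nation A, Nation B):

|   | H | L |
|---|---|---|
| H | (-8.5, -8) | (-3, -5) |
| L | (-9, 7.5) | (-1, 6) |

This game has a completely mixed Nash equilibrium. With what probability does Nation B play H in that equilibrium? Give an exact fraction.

Let c be the probability that Nation B plays H. In a completely mixed equilibrium, Nation A must be indifferent between H and L.
Nation A's expected payoff from H is −8.5c − 3(1−c); from L it is −9c − (1−c).
Setting these equal: −5.5c − 3 = −8c − 1, so c = 4/5.

4/5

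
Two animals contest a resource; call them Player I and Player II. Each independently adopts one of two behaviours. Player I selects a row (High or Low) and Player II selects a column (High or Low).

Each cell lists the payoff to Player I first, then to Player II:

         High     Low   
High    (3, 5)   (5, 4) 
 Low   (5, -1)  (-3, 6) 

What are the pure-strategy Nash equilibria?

(High, High): Player I prefers Low (5 > 3) — not an equilibrium.
(High, Low): Player II prefers High (5 > 4) — not an equilibrium.
(Low, High): Player II prefers Low (6 > -1) — not an equilibrium.
(Low, Low): Player I prefers High (5 > -3) — not an equilibrium.

none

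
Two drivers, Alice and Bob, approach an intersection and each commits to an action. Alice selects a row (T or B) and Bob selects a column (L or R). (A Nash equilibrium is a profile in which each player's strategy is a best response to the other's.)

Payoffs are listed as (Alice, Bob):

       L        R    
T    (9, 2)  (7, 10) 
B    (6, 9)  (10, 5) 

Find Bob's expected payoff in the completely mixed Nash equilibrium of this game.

First find p, the probability Alice plays T, from Bob's indifference between L and R: 2p + 9(1−p) = 10p + 5(1−p), giving p = 1/3.
Since Bob is indifferent in equilibrium, Bob's expected payoff equals the payoff from either column against (1/3, 2/3). Using L: 2(1/3) + 9(2/3) = 20/3.

20/3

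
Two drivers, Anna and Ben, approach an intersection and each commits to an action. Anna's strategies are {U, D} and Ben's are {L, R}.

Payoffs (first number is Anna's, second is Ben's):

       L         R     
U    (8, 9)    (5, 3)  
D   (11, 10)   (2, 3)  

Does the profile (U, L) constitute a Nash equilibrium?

At (U, L), Anna earns 8; switching to D would give 11, so Anna would deviate.
Ben earns 9; switching to R would give 3, so Ben has no profitable deviation.
Since at least one player can profitably deviate, this is not a Nash equilibrium.

No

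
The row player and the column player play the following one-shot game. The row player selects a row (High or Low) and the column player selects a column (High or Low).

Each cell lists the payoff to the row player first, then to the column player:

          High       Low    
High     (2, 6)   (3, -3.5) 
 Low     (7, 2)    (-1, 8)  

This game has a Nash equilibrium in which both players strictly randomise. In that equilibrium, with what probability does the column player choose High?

4/9

Let q be the probability that the column player plays High. In a completely mixed equilibrium, the row player must be indifferent between High and Low.
The row player's expected payoff from High is 2q + 3(1−q); from Low it is 7q − (1−q).
Setting these equal: −q + 3 = 8q − 1, so q = 4/9.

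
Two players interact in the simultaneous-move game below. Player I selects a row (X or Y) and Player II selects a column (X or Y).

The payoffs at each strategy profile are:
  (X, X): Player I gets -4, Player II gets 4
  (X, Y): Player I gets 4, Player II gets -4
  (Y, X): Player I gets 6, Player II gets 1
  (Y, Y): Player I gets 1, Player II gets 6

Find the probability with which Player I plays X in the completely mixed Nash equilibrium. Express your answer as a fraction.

Let r be the probability that Player I plays X. In a completely mixed equilibrium, Player II must be indifferent between X and Y.
Player II's expected payoff from X is 4r + (1−r); from Y it is −4r + 6(1−r).
Setting these equal: 3r + 1 = −10r + 6, so r = 5/13.

5/13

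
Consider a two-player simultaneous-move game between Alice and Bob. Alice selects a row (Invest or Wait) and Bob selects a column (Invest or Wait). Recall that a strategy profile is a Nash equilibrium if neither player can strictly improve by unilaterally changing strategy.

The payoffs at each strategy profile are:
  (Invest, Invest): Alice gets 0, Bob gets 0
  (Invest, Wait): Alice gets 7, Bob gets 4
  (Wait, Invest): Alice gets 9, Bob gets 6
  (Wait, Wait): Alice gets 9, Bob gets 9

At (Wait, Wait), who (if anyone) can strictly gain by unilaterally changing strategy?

Alice at (Wait, Wait) earns 9; deviating to Invest yields 7 — not better.
Bob earns 9; deviating to Invest yields 6 — not better.
Neither player can strictly improve; the profile is a Nash equilibrium.

Neither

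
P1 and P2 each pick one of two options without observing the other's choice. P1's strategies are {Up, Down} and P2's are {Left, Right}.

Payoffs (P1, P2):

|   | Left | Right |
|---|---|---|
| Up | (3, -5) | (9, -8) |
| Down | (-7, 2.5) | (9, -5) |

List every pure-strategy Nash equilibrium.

(Up, Left): P1 gets 3 ≥ -7 from Down, and P2 gets -5 ≥ -8 from Right — Nash equilibrium.
(Up, Right): P2 prefers Left (-5 > -8) — not an equilibrium.
(Down, Left): P1 prefers Up (3 > -7) — not an equilibrium.
(Down, Right): P2 prefers Left (2.5 > -5) — not an equilibrium.

(Up, Left)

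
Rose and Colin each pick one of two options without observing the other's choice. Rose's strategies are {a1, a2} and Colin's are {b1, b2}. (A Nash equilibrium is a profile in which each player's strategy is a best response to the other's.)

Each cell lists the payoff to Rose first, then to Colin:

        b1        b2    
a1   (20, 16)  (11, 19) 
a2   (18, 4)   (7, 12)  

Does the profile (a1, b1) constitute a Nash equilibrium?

No

At (a1, b1), Rose earns 20; switching to a2 would give 18, so Rose has no profitable deviation.
Colin earns 16; switching to b2 would give 19, so Colin would deviate.
Since at least one player can profitably deviate, this is not a Nash equilibrium.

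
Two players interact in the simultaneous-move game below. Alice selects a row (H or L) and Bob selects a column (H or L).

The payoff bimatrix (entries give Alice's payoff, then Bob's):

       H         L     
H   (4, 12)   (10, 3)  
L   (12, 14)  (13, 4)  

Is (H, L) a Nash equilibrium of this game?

At (H, L), Alice earns 10; switching to L would give 13, so Alice would deviate.
Bob earns 3; switching to H would give 12, so Bob would deviate.
Since at least one player can profitably deviate, this is not a Nash equilibrium.

No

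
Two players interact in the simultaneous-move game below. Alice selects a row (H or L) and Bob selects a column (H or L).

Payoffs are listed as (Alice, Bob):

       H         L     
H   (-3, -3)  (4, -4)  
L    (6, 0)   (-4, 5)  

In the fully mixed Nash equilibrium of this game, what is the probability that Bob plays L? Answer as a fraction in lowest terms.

9/17

Let c be the probability that Bob plays H. In a completely mixed equilibrium, Alice must be indifferent between H and L.
Alice's expected payoff from H is −3c + 4(1−c); from L it is 6c − 4(1−c).
Setting these equal: −7c + 4 = 10c − 4, so c = 8/17.
Therefore Bob plays L with probability 1 − 8/17 = 9/17.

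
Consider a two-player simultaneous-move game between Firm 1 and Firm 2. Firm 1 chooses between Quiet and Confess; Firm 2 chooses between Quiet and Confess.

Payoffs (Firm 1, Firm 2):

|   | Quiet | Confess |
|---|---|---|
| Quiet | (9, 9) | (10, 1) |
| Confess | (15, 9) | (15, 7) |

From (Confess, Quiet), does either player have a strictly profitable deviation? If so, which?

Firm 1 at (Confess, Quiet) earns 15; deviating to Quiet yields 9 — not better.
Firm 2 earns 9; deviating to Confess yields 7 — not better.
Neither player can strictly improve; the profile is a Nash equilibrium.

Neither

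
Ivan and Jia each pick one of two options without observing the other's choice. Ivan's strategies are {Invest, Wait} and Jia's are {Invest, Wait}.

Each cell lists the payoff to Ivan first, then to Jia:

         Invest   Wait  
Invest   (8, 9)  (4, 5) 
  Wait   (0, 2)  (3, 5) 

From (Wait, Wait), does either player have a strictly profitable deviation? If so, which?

Ivan at (Wait, Wait) earns 3; deviating to Invest yields 4 — a strict improvement.
Jia earns 5; deviating to Invest yields 2 — not better.
Only Ivan has a strictly profitable deviation.

Ivan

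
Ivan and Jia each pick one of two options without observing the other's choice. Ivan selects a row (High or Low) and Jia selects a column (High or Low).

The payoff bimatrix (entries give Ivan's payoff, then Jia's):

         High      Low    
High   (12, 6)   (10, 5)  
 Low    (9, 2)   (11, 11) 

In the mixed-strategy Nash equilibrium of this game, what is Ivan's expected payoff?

21/2

First find y, the probability Jia plays High, from Ivan's indifference between High and Low: 12y + 10(1−y) = 9y + 11(1−y), giving y = 1/4.
Since Ivan is indifferent in equilibrium, Ivan's expected payoff equals the payoff from either row against (1/4, 3/4). Using High: 12(1/4) + 10(3/4) = 21/2.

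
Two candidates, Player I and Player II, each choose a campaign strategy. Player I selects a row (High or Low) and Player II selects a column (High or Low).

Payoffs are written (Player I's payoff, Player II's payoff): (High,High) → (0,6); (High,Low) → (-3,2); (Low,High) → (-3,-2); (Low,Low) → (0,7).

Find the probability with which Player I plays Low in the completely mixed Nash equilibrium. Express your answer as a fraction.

4/13

Let r be the probability that Player I plays High. In a completely mixed equilibrium, Player II must be indifferent between High and Low.
Player II's expected payoff from High is 6r − 2(1−r); from Low it is 2r + 7(1−r).
Setting these equal: 8r − 2 = −5r + 7, so r = 9/13.
Therefore Player I plays Low with probability 1 − 9/13 = 4/13.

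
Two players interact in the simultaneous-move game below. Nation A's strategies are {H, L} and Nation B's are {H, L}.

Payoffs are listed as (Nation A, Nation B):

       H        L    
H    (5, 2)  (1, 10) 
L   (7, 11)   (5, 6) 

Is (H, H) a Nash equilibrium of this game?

At (H, H), Nation A earns 5; switching to L would give 7, so Nation A would deviate.
Nation B earns 2; switching to L would give 10, so Nation B would deviate.
Since at least one player can profitably deviate, this is not a Nash equilibrium.

No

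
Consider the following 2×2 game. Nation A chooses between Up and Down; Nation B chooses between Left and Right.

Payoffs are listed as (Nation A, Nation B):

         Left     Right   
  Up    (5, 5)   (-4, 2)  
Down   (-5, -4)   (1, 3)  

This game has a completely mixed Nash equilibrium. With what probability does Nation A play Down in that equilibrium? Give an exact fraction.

3/10

Let r be the probability that Nation A plays Up. In a completely mixed equilibrium, Nation B must be indifferent between Left and Right.
Nation B's expected payoff from Left is 5r − 4(1−r); from Right it is 2r + 3(1−r).
Setting these equal: 9r − 4 = −r + 3, so r = 7/10.
Therefore Nation A plays Down with probability 1 − 7/10 = 3/10.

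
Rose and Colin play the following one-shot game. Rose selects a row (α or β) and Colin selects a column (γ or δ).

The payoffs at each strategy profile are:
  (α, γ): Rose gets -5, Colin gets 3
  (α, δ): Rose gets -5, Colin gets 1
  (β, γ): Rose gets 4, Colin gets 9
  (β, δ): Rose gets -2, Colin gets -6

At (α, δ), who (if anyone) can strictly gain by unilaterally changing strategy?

Both

Rose at (α, δ) earns -5; deviating to β yields -2 — a strict improvement.
Colin earns 1; deviating to γ yields 3 — a strict improvement.
Both Rose and Colin have strictly profitable deviations.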